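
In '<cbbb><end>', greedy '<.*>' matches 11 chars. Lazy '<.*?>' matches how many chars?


Greedy '<.*>' tries to match as MUCH as possible.
Lazy '<.*?>' tries to match as LITTLE as possible.

String: '<cbbb><end>'
Greedy '<.*>' starts at first '<' and extends to the LAST '>': '<cbbb><end>' (11 chars)
Lazy '<.*?>' starts at first '<' and stops at the FIRST '>': '<cbbb>' (6 chars)

6


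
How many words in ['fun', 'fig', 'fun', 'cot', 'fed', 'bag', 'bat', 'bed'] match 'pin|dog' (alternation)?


Alternation 'pin|dog' matches either 'pin' or 'dog'.
Checking each word:
  'fun' -> no
  'fig' -> no
  'fun' -> no
  'cot' -> no
  'fed' -> no
  'bag' -> no
  'bat' -> no
  'bed' -> no
Matches: []
Count: 0

0


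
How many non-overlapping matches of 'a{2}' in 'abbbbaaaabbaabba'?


Pattern 'a{2}' matches exactly 2 consecutive a's (greedy, non-overlapping).
String: 'abbbbaaaabbaabba'
Scanning for runs of a's:
  Run at pos 0: 'a' (length 1) -> 0 match(es)
  Run at pos 5: 'aaaa' (length 4) -> 2 match(es)
  Run at pos 11: 'aa' (length 2) -> 1 match(es)
  Run at pos 15: 'a' (length 1) -> 0 match(es)
Matches found: ['aa', 'aa', 'aa']
Total: 3

3


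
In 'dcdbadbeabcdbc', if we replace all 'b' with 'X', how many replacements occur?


re.sub('b', 'X', text) replaces every occurrence of 'b' with 'X'.
Text: 'dcdbadbeabcdbc'
Scanning for 'b':
  pos 3: 'b' -> replacement #1
  pos 6: 'b' -> replacement #2
  pos 9: 'b' -> replacement #3
  pos 12: 'b' -> replacement #4
Total replacements: 4

4


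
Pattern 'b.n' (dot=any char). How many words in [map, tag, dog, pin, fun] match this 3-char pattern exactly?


Pattern 'b.n' means: starts with 'b', any single char, ends with 'n'.
Checking each word (must be exactly 3 chars):
  'map' (len=3): no
  'tag' (len=3): no
  'dog' (len=3): no
  'pin' (len=3): no
  'fun' (len=3): no
Matching words: []
Total: 0

0


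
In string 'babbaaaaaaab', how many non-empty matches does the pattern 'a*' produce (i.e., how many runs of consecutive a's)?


Pattern 'a*' matches zero or more a's. We want non-empty runs of consecutive a's.
String: 'babbaaaaaaab'
Walking through the string to find runs of a's:
  Run 1: positions 1-1 -> 'a'
  Run 2: positions 4-10 -> 'aaaaaaa'
Non-empty runs found: ['a', 'aaaaaaa']
Count: 2

2


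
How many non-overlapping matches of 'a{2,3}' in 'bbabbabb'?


Pattern 'a{2,3}' matches between 2 and 3 consecutive a's (greedy).
String: 'bbabbabb'
Finding runs of a's and applying greedy matching:
  Run at pos 2: 'a' (length 1)
  Run at pos 5: 'a' (length 1)
Matches: []
Count: 0

0


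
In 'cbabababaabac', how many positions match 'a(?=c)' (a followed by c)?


Lookahead 'a(?=c)' matches 'a' only when followed by 'c'.
String: 'cbabababaabac'
Checking each position where char is 'a':
  pos 2: 'a' -> no (next='b')
  pos 4: 'a' -> no (next='b')
  pos 6: 'a' -> no (next='b')
  pos 8: 'a' -> no (next='a')
  pos 9: 'a' -> no (next='b')
  pos 11: 'a' -> MATCH (next='c')
Matching positions: [11]
Count: 1

1


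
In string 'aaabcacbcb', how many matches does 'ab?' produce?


Pattern 'ab?' matches 'a' optionally followed by 'b'.
String: 'aaabcacbcb'
Scanning left to right for 'a' then checking next char:
  Match 1: 'a' (a not followed by b)
  Match 2: 'a' (a not followed by b)
  Match 3: 'ab' (a followed by b)
  Match 4: 'a' (a not followed by b)
Total matches: 4

4


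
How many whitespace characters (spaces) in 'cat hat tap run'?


\s matches whitespace characters (spaces, tabs, etc.).
Text: 'cat hat tap run'
This text has 4 words separated by spaces.
Number of spaces = number of words - 1 = 4 - 1 = 3

3


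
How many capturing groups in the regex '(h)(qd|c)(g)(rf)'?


To count capturing groups, count each '(' that starts a group.
Pattern: '(h)(qd|c)(g)(rf)'
Walking through the pattern:
  Position 0: '(' -> group #1
  Position 3: '(' -> group #2
  Position 9: '(' -> group #3
  Position 12: '(' -> group #4
Total capturing groups: 4

4


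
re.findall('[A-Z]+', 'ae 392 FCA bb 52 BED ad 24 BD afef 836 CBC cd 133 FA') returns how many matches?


Pattern '[A-Z]+' finds one or more uppercase letters.
Text: 'ae 392 FCA bb 52 BED ad 24 BD afef 836 CBC cd 133 FA'
Scanning for matches:
  Match 1: 'FCA'
  Match 2: 'BED'
  Match 3: 'BD'
  Match 4: 'CBC'
  Match 5: 'FA'
Total matches: 5

5


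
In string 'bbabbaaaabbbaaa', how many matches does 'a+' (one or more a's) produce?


Pattern 'a+' matches one or more consecutive a's.
String: 'bbabbaaaabbbaaa'
Scanning for runs of a:
  Match 1: 'a' (length 1)
  Match 2: 'aaaa' (length 4)
  Match 3: 'aaa' (length 3)
Total matches: 3

3


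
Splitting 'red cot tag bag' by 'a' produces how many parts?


Splitting by 'a' breaks the string at each occurrence of the separator.
Text: 'red cot tag bag'
Parts after split:
  Part 1: 'red cot t'
  Part 2: 'g b'
  Part 3: 'g'
Total parts: 3

3


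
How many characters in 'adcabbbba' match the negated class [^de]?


Negated class [^de] matches any char NOT in {d, e}
Scanning 'adcabbbba':
  pos 0: 'a' -> MATCH
  pos 1: 'd' -> no (excluded)
  pos 2: 'c' -> MATCH
  pos 3: 'a' -> MATCH
  pos 4: 'b' -> MATCH
  pos 5: 'b' -> MATCH
  pos 6: 'b' -> MATCH
  pos 7: 'b' -> MATCH
  pos 8: 'a' -> MATCH
Total matches: 8

8


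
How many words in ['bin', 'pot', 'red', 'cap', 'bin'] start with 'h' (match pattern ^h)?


Pattern ^h anchors to start of word. Check which words begin with 'h':
  'bin' -> no
  'pot' -> no
  'red' -> no
  'cap' -> no
  'bin' -> no
Matching words: []
Count: 0

0


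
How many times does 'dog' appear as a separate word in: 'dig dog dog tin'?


Scanning each word for exact match 'dog':
  Word 1: 'dig' -> no
  Word 2: 'dog' -> MATCH
  Word 3: 'dog' -> MATCH
  Word 4: 'tin' -> no
Total matches: 2

2


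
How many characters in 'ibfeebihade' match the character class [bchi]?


Character class [bchi] matches any of: {b, c, h, i}
Scanning string 'ibfeebihade' character by character:
  pos 0: 'i' -> MATCH
  pos 1: 'b' -> MATCH
  pos 2: 'f' -> no
  pos 3: 'e' -> no
  pos 4: 'e' -> no
  pos 5: 'b' -> MATCH
  pos 6: 'i' -> MATCH
  pos 7: 'h' -> MATCH
  pos 8: 'a' -> no
  pos 9: 'd' -> no
  pos 10: 'e' -> no
Total matches: 5

5


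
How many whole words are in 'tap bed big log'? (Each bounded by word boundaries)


Word boundaries (\b) mark the start/end of each word.
Text: 'tap bed big log'
Splitting by whitespace:
  Word 1: 'tap'
  Word 2: 'bed'
  Word 3: 'big'
  Word 4: 'log'
Total whole words: 4

4


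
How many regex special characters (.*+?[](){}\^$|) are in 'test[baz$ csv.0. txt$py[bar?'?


Regex special characters are: . * + ? [ ] ( ) { } \ ^ $ |
Scanning 'test[baz$ csv.0. txt$py[bar?':
  pos 4: '[' -> SPECIAL
  pos 8: '$' -> SPECIAL
  pos 13: '.' -> SPECIAL
  pos 15: '.' -> SPECIAL
  pos 20: '$' -> SPECIAL
  pos 23: '[' -> SPECIAL
  pos 27: '?' -> SPECIAL
Special chars found: ['[', '$', '.', '.', '$', '[', '?']
Total: 7

7


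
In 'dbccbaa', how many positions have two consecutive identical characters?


Looking for consecutive identical characters in 'dbccbaa':
  pos 0-1: 'd' vs 'b' -> different
  pos 1-2: 'b' vs 'c' -> different
  pos 2-3: 'c' vs 'c' -> MATCH ('cc')
  pos 3-4: 'c' vs 'b' -> different
  pos 4-5: 'b' vs 'a' -> different
  pos 5-6: 'a' vs 'a' -> MATCH ('aa')
Consecutive identical pairs: ['cc', 'aa']
Count: 2

2


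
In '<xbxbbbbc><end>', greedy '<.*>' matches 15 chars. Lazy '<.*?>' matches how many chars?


Greedy '<.*>' tries to match as MUCH as possible.
Lazy '<.*?>' tries to match as LITTLE as possible.

String: '<xbxbbbbc><end>'
Greedy '<.*>' starts at first '<' and extends to the LAST '>': '<xbxbbbbc><end>' (15 chars)
Lazy '<.*?>' starts at first '<' and stops at the FIRST '>': '<xbxbbbbc>' (10 chars)

10


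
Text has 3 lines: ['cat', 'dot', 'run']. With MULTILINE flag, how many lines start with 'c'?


With MULTILINE flag, ^ matches the start of each line.
Lines: ['cat', 'dot', 'run']
Checking which lines start with 'c':
  Line 1: 'cat' -> MATCH
  Line 2: 'dot' -> no
  Line 3: 'run' -> no
Matching lines: ['cat']
Count: 1

1


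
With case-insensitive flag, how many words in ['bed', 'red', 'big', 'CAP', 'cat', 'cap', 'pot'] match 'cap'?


Case-insensitive matching: compare each word's lowercase form to 'cap'.
  'bed' -> lower='bed' -> no
  'red' -> lower='red' -> no
  'big' -> lower='big' -> no
  'CAP' -> lower='cap' -> MATCH
  'cat' -> lower='cat' -> no
  'cap' -> lower='cap' -> MATCH
  'pot' -> lower='pot' -> no
Matches: ['CAP', 'cap']
Count: 2

2


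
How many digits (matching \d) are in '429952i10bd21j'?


\d matches any digit 0-9.
Scanning '429952i10bd21j':
  pos 0: '4' -> DIGIT
  pos 1: '2' -> DIGIT
  pos 2: '9' -> DIGIT
  pos 3: '9' -> DIGIT
  pos 4: '5' -> DIGIT
  pos 5: '2' -> DIGIT
  pos 7: '1' -> DIGIT
  pos 8: '0' -> DIGIT
  pos 11: '2' -> DIGIT
  pos 12: '1' -> DIGIT
Digits found: ['4', '2', '9', '9', '5', '2', '1', '0', '2', '1']
Total: 10

10


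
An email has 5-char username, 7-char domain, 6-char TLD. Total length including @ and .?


An email address has format: username@domain.tld
Username length: 5
'@' character: 1
Domain length: 7
'.' character: 1
TLD length: 6
Total = 5 + 1 + 7 + 1 + 6 = 20

20


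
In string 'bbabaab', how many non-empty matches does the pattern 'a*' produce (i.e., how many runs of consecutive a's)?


Pattern 'a*' matches zero or more a's. We want non-empty runs of consecutive a's.
String: 'bbabaab'
Walking through the string to find runs of a's:
  Run 1: positions 2-2 -> 'a'
  Run 2: positions 4-5 -> 'aa'
Non-empty runs found: ['a', 'aa']
Count: 2

2


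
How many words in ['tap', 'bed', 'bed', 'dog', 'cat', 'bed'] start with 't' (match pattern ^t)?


Pattern ^t anchors to start of word. Check which words begin with 't':
  'tap' -> MATCH (starts with 't')
  'bed' -> no
  'bed' -> no
  'dog' -> no
  'cat' -> no
  'bed' -> no
Matching words: ['tap']
Count: 1

1


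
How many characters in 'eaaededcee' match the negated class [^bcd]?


Negated class [^bcd] matches any char NOT in {b, c, d}
Scanning 'eaaededcee':
  pos 0: 'e' -> MATCH
  pos 1: 'a' -> MATCH
  pos 2: 'a' -> MATCH
  pos 3: 'e' -> MATCH
  pos 4: 'd' -> no (excluded)
  pos 5: 'e' -> MATCH
  pos 6: 'd' -> no (excluded)
  pos 7: 'c' -> no (excluded)
  pos 8: 'e' -> MATCH
  pos 9: 'e' -> MATCH
Total matches: 7

7


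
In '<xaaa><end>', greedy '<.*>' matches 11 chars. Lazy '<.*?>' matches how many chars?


Greedy '<.*>' tries to match as MUCH as possible.
Lazy '<.*?>' tries to match as LITTLE as possible.

String: '<xaaa><end>'
Greedy '<.*>' starts at first '<' and extends to the LAST '>': '<xaaa><end>' (11 chars)
Lazy '<.*?>' starts at first '<' and stops at the FIRST '>': '<xaaa>' (6 chars)

6


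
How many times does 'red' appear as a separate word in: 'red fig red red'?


Scanning each word for exact match 'red':
  Word 1: 'red' -> MATCH
  Word 2: 'fig' -> no
  Word 3: 'red' -> MATCH
  Word 4: 'red' -> MATCH
Total matches: 3

3


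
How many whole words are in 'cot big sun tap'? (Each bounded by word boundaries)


Word boundaries (\b) mark the start/end of each word.
Text: 'cot big sun tap'
Splitting by whitespace:
  Word 1: 'cot'
  Word 2: 'big'
  Word 3: 'sun'
  Word 4: 'tap'
Total whole words: 4

4


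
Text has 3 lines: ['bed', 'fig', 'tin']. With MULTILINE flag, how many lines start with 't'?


With MULTILINE flag, ^ matches the start of each line.
Lines: ['bed', 'fig', 'tin']
Checking which lines start with 't':
  Line 1: 'bed' -> no
  Line 2: 'fig' -> no
  Line 3: 'tin' -> MATCH
Matching lines: ['tin']
Count: 1

1


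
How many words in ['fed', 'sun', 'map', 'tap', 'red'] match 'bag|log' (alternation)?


Alternation 'bag|log' matches either 'bag' or 'log'.
Checking each word:
  'fed' -> no
  'sun' -> no
  'map' -> no
  'tap' -> no
  'red' -> no
Matches: []
Count: 0

0


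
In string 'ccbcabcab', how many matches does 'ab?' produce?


Pattern 'ab?' matches 'a' optionally followed by 'b'.
String: 'ccbcabcab'
Scanning left to right for 'a' then checking next char:
  Match 1: 'ab' (a followed by b)
  Match 2: 'ab' (a followed by b)
Total matches: 2

2


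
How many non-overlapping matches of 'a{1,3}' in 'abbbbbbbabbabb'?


Pattern 'a{1,3}' matches between 1 and 3 consecutive a's (greedy).
String: 'abbbbbbbabbabb'
Finding runs of a's and applying greedy matching:
  Run at pos 0: 'a' (length 1)
  Run at pos 8: 'a' (length 1)
  Run at pos 11: 'a' (length 1)
Matches: ['a', 'a', 'a']
Count: 3

3


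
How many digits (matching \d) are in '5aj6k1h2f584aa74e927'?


\d matches any digit 0-9.
Scanning '5aj6k1h2f584aa74e927':
  pos 0: '5' -> DIGIT
  pos 3: '6' -> DIGIT
  pos 5: '1' -> DIGIT
  pos 7: '2' -> DIGIT
  pos 9: '5' -> DIGIT
  pos 10: '8' -> DIGIT
  pos 11: '4' -> DIGIT
  pos 14: '7' -> DIGIT
  pos 15: '4' -> DIGIT
  pos 17: '9' -> DIGIT
  pos 18: '2' -> DIGIT
  pos 19: '7' -> DIGIT
Digits found: ['5', '6', '1', '2', '5', '8', '4', '7', '4', '9', '2', '7']
Total: 12

12


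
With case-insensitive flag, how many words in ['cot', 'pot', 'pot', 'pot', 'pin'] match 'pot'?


Case-insensitive matching: compare each word's lowercase form to 'pot'.
  'cot' -> lower='cot' -> no
  'pot' -> lower='pot' -> MATCH
  'pot' -> lower='pot' -> MATCH
  'pot' -> lower='pot' -> MATCH
  'pin' -> lower='pin' -> no
Matches: ['pot', 'pot', 'pot']
Count: 3

3


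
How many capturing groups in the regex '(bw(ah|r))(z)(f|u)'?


To count capturing groups, count each '(' that starts a group.
Pattern: '(bw(ah|r))(z)(f|u)'
Walking through the pattern:
  Position 0: '(' -> group #1
  Position 3: '(' -> group #2
  Position 10: '(' -> group #3
  Position 13: '(' -> group #4
Total capturing groups: 4

4


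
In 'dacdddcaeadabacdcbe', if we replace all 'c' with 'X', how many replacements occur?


re.sub('c', 'X', text) replaces every occurrence of 'c' with 'X'.
Text: 'dacdddcaeadabacdcbe'
Scanning for 'c':
  pos 2: 'c' -> replacement #1
  pos 6: 'c' -> replacement #2
  pos 14: 'c' -> replacement #3
  pos 16: 'c' -> replacement #4
Total replacements: 4

4


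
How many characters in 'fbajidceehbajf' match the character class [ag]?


Character class [ag] matches any of: {a, g}
Scanning string 'fbajidceehbajf' character by character:
  pos 0: 'f' -> no
  pos 1: 'b' -> no
  pos 2: 'a' -> MATCH
  pos 3: 'j' -> no
  pos 4: 'i' -> no
  pos 5: 'd' -> no
  pos 6: 'c' -> no
  pos 7: 'e' -> no
  pos 8: 'e' -> no
  pos 9: 'h' -> no
  pos 10: 'b' -> no
  pos 11: 'a' -> MATCH
  pos 12: 'j' -> no
  pos 13: 'f' -> no
Total matches: 2

2


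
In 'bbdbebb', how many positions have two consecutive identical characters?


Looking for consecutive identical characters in 'bbdbebb':
  pos 0-1: 'b' vs 'b' -> MATCH ('bb')
  pos 1-2: 'b' vs 'd' -> different
  pos 2-3: 'd' vs 'b' -> different
  pos 3-4: 'b' vs 'e' -> different
  pos 4-5: 'e' vs 'b' -> different
  pos 5-6: 'b' vs 'b' -> MATCH ('bb')
Consecutive identical pairs: ['bb', 'bb']
Count: 2

2


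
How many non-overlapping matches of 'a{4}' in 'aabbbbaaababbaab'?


Pattern 'a{4}' matches exactly 4 consecutive a's (greedy, non-overlapping).
String: 'aabbbbaaababbaab'
Scanning for runs of a's:
  Run at pos 0: 'aa' (length 2) -> 0 match(es)
  Run at pos 6: 'aaa' (length 3) -> 0 match(es)
  Run at pos 10: 'a' (length 1) -> 0 match(es)
  Run at pos 13: 'aa' (length 2) -> 0 match(es)
Matches found: []
Total: 0

0


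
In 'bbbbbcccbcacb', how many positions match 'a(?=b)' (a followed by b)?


Lookahead 'a(?=b)' matches 'a' only when followed by 'b'.
String: 'bbbbbcccbcacb'
Checking each position where char is 'a':
  pos 10: 'a' -> no (next='c')
Matching positions: []
Count: 0

0


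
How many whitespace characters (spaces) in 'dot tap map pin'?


\s matches whitespace characters (spaces, tabs, etc.).
Text: 'dot tap map pin'
This text has 4 words separated by spaces.
Number of spaces = number of words - 1 = 4 - 1 = 3

3


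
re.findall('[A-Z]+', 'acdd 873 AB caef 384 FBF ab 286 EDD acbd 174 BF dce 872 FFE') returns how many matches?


Pattern '[A-Z]+' finds one or more uppercase letters.
Text: 'acdd 873 AB caef 384 FBF ab 286 EDD acbd 174 BF dce 872 FFE'
Scanning for matches:
  Match 1: 'AB'
  Match 2: 'FBF'
  Match 3: 'EDD'
  Match 4: 'BF'
  Match 5: 'FFE'
Total matches: 5

5


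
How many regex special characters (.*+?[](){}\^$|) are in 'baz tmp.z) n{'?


Regex special characters are: . * + ? [ ] ( ) { } \ ^ $ |
Scanning 'baz tmp.z) n{':
  pos 7: '.' -> SPECIAL
  pos 9: ')' -> SPECIAL
  pos 12: '{' -> SPECIAL
Special chars found: ['.', ')', '{']
Total: 3

3


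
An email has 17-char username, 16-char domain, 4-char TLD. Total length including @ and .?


An email address has format: username@domain.tld
Username length: 17
'@' character: 1
Domain length: 16
'.' character: 1
TLD length: 4
Total = 17 + 1 + 16 + 1 + 4 = 39

39


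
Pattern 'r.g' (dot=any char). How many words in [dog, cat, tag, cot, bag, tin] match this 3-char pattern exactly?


Pattern 'r.g' means: starts with 'r', any single char, ends with 'g'.
Checking each word (must be exactly 3 chars):
  'dog' (len=3): no
  'cat' (len=3): no
  'tag' (len=3): no
  'cot' (len=3): no
  'bag' (len=3): no
  'tin' (len=3): no
Matching words: []
Total: 0

0


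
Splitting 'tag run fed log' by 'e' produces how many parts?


Splitting by 'e' breaks the string at each occurrence of the separator.
Text: 'tag run fed log'
Parts after split:
  Part 1: 'tag run f'
  Part 2: 'd log'
Total parts: 2

2


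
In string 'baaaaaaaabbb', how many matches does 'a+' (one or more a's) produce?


Pattern 'a+' matches one or more consecutive a's.
String: 'baaaaaaaabbb'
Scanning for runs of a:
  Match 1: 'aaaaaaaa' (length 8)
Total matches: 1

1


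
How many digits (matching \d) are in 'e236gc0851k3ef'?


\d matches any digit 0-9.
Scanning 'e236gc0851k3ef':
  pos 1: '2' -> DIGIT
  pos 2: '3' -> DIGIT
  pos 3: '6' -> DIGIT
  pos 6: '0' -> DIGIT
  pos 7: '8' -> DIGIT
  pos 8: '5' -> DIGIT
  pos 9: '1' -> DIGIT
  pos 11: '3' -> DIGIT
Digits found: ['2', '3', '6', '0', '8', '5', '1', '3']
Total: 8

8


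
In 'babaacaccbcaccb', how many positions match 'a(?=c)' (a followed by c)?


Lookahead 'a(?=c)' matches 'a' only when followed by 'c'.
String: 'babaacaccbcaccb'
Checking each position where char is 'a':
  pos 1: 'a' -> no (next='b')
  pos 3: 'a' -> no (next='a')
  pos 4: 'a' -> MATCH (next='c')
  pos 6: 'a' -> MATCH (next='c')
  pos 11: 'a' -> MATCH (next='c')
Matching positions: [4, 6, 11]
Count: 3

3


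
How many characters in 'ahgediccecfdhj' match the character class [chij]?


Character class [chij] matches any of: {c, h, i, j}
Scanning string 'ahgediccecfdhj' character by character:
  pos 0: 'a' -> no
  pos 1: 'h' -> MATCH
  pos 2: 'g' -> no
  pos 3: 'e' -> no
  pos 4: 'd' -> no
  pos 5: 'i' -> MATCH
  pos 6: 'c' -> MATCH
  pos 7: 'c' -> MATCH
  pos 8: 'e' -> no
  pos 9: 'c' -> MATCH
  pos 10: 'f' -> no
  pos 11: 'd' -> no
  pos 12: 'h' -> MATCH
  pos 13: 'j' -> MATCH
Total matches: 7

7


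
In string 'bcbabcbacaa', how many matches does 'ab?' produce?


Pattern 'ab?' matches 'a' optionally followed by 'b'.
String: 'bcbabcbacaa'
Scanning left to right for 'a' then checking next char:
  Match 1: 'ab' (a followed by b)
  Match 2: 'a' (a not followed by b)
  Match 3: 'a' (a not followed by b)
  Match 4: 'a' (a not followed by b)
Total matches: 4

4


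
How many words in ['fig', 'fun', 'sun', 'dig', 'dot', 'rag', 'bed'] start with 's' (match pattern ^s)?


Pattern ^s anchors to start of word. Check which words begin with 's':
  'fig' -> no
  'fun' -> no
  'sun' -> MATCH (starts with 's')
  'dig' -> no
  'dot' -> no
  'rag' -> no
  'bed' -> no
Matching words: ['sun']
Count: 1

1


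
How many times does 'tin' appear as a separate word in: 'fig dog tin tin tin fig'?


Scanning each word for exact match 'tin':
  Word 1: 'fig' -> no
  Word 2: 'dog' -> no
  Word 3: 'tin' -> MATCH
  Word 4: 'tin' -> MATCH
  Word 5: 'tin' -> MATCH
  Word 6: 'fig' -> no
Total matches: 3

3


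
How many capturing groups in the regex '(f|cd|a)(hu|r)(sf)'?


To count capturing groups, count each '(' that starts a group.
Pattern: '(f|cd|a)(hu|r)(sf)'
Walking through the pattern:
  Position 0: '(' -> group #1
  Position 8: '(' -> group #2
  Position 14: '(' -> group #3
Total capturing groups: 3

3


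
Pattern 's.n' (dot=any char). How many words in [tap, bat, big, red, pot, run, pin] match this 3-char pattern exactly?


Pattern 's.n' means: starts with 's', any single char, ends with 'n'.
Checking each word (must be exactly 3 chars):
  'tap' (len=3): no
  'bat' (len=3): no
  'big' (len=3): no
  'red' (len=3): no
  'pot' (len=3): no
  'run' (len=3): no
  'pin' (len=3): no
Matching words: []
Total: 0

0


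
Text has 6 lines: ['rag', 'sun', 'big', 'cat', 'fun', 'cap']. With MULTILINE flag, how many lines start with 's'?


With MULTILINE flag, ^ matches the start of each line.
Lines: ['rag', 'sun', 'big', 'cat', 'fun', 'cap']
Checking which lines start with 's':
  Line 1: 'rag' -> no
  Line 2: 'sun' -> MATCH
  Line 3: 'big' -> no
  Line 4: 'cat' -> no
  Line 5: 'fun' -> no
  Line 6: 'cap' -> no
Matching lines: ['sun']
Count: 1

1


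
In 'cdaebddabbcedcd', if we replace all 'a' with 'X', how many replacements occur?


re.sub('a', 'X', text) replaces every occurrence of 'a' with 'X'.
Text: 'cdaebddabbcedcd'
Scanning for 'a':
  pos 2: 'a' -> replacement #1
  pos 7: 'a' -> replacement #2
Total replacements: 2

2


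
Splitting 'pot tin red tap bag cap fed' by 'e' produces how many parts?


Splitting by 'e' breaks the string at each occurrence of the separator.
Text: 'pot tin red tap bag cap fed'
Parts after split:
  Part 1: 'pot tin r'
  Part 2: 'd tap bag cap f'
  Part 3: 'd'
Total parts: 3

3


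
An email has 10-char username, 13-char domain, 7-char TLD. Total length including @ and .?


An email address has format: username@domain.tld
Username length: 10
'@' character: 1
Domain length: 13
'.' character: 1
TLD length: 7
Total = 10 + 1 + 13 + 1 + 7 = 32

32


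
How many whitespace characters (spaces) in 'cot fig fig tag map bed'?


\s matches whitespace characters (spaces, tabs, etc.).
Text: 'cot fig fig tag map bed'
This text has 6 words separated by spaces.
Number of spaces = number of words - 1 = 6 - 1 = 5

5


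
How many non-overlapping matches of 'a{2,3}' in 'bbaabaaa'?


Pattern 'a{2,3}' matches between 2 and 3 consecutive a's (greedy).
String: 'bbaabaaa'
Finding runs of a's and applying greedy matching:
  Run at pos 2: 'aa' (length 2)
  Run at pos 5: 'aaa' (length 3)
Matches: ['aa', 'aaa']
Count: 2

2


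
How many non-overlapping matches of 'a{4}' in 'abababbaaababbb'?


Pattern 'a{4}' matches exactly 4 consecutive a's (greedy, non-overlapping).
String: 'abababbaaababbb'
Scanning for runs of a's:
  Run at pos 0: 'a' (length 1) -> 0 match(es)
  Run at pos 2: 'a' (length 1) -> 0 match(es)
  Run at pos 4: 'a' (length 1) -> 0 match(es)
  Run at pos 7: 'aaa' (length 3) -> 0 match(es)
  Run at pos 11: 'a' (length 1) -> 0 match(es)
Matches found: []
Total: 0

0


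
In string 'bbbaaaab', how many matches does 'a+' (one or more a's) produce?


Pattern 'a+' matches one or more consecutive a's.
String: 'bbbaaaab'
Scanning for runs of a:
  Match 1: 'aaaa' (length 4)
Total matches: 1

1


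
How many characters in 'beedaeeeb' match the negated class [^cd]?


Negated class [^cd] matches any char NOT in {c, d}
Scanning 'beedaeeeb':
  pos 0: 'b' -> MATCH
  pos 1: 'e' -> MATCH
  pos 2: 'e' -> MATCH
  pos 3: 'd' -> no (excluded)
  pos 4: 'a' -> MATCH
  pos 5: 'e' -> MATCH
  pos 6: 'e' -> MATCH
  pos 7: 'e' -> MATCH
  pos 8: 'b' -> MATCH
Total matches: 8

8


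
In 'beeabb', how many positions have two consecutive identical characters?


Looking for consecutive identical characters in 'beeabb':
  pos 0-1: 'b' vs 'e' -> different
  pos 1-2: 'e' vs 'e' -> MATCH ('ee')
  pos 2-3: 'e' vs 'a' -> different
  pos 3-4: 'a' vs 'b' -> different
  pos 4-5: 'b' vs 'b' -> MATCH ('bb')
Consecutive identical pairs: ['ee', 'bb']
Count: 2

2


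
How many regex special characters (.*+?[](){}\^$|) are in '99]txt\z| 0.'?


Regex special characters are: . * + ? [ ] ( ) { } \ ^ $ |
Scanning '99]txt\z| 0.':
  pos 2: ']' -> SPECIAL
  pos 6: '\' -> SPECIAL
  pos 8: '|' -> SPECIAL
  pos 11: '.' -> SPECIAL
Special chars found: [']', '\\', '|', '.']
Total: 4

4


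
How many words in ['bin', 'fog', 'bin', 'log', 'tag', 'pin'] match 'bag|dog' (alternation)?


Alternation 'bag|dog' matches either 'bag' or 'dog'.
Checking each word:
  'bin' -> no
  'fog' -> no
  'bin' -> no
  'log' -> no
  'tag' -> no
  'pin' -> no
Matches: []
Count: 0

0


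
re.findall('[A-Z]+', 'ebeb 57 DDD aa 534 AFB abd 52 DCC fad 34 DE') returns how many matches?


Pattern '[A-Z]+' finds one or more uppercase letters.
Text: 'ebeb 57 DDD aa 534 AFB abd 52 DCC fad 34 DE'
Scanning for matches:
  Match 1: 'DDD'
  Match 2: 'AFB'
  Match 3: 'DCC'
  Match 4: 'DE'
Total matches: 4

4


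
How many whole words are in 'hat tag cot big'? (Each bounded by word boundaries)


Word boundaries (\b) mark the start/end of each word.
Text: 'hat tag cot big'
Splitting by whitespace:
  Word 1: 'hat'
  Word 2: 'tag'
  Word 3: 'cot'
  Word 4: 'big'
Total whole words: 4

4


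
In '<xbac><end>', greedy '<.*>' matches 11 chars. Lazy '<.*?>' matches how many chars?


Greedy '<.*>' tries to match as MUCH as possible.
Lazy '<.*?>' tries to match as LITTLE as possible.

String: '<xbac><end>'
Greedy '<.*>' starts at first '<' and extends to the LAST '>': '<xbac><end>' (11 chars)
Lazy '<.*?>' starts at first '<' and stops at the FIRST '>': '<xbac>' (6 chars)

6


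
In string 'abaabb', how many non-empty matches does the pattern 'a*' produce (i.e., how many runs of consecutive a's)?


Pattern 'a*' matches zero or more a's. We want non-empty runs of consecutive a's.
String: 'abaabb'
Walking through the string to find runs of a's:
  Run 1: positions 0-0 -> 'a'
  Run 2: positions 2-3 -> 'aa'
Non-empty runs found: ['a', 'aa']
Count: 2

2


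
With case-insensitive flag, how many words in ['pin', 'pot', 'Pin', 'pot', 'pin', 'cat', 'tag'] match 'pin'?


Case-insensitive matching: compare each word's lowercase form to 'pin'.
  'pin' -> lower='pin' -> MATCH
  'pot' -> lower='pot' -> no
  'Pin' -> lower='pin' -> MATCH
  'pot' -> lower='pot' -> no
  'pin' -> lower='pin' -> MATCH
  'cat' -> lower='cat' -> no
  'tag' -> lower='tag' -> no
Matches: ['pin', 'Pin', 'pin']
Count: 3

3


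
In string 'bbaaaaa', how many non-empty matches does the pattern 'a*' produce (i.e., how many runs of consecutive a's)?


Pattern 'a*' matches zero or more a's. We want non-empty runs of consecutive a's.
String: 'bbaaaaa'
Walking through the string to find runs of a's:
  Run 1: positions 2-6 -> 'aaaaa'
Non-empty runs found: ['aaaaa']
Count: 1

1


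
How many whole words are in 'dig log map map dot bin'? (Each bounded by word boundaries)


Word boundaries (\b) mark the start/end of each word.
Text: 'dig log map map dot bin'
Splitting by whitespace:
  Word 1: 'dig'
  Word 2: 'log'
  Word 3: 'map'
  Word 4: 'map'
  Word 5: 'dot'
  Word 6: 'bin'
Total whole words: 6

6


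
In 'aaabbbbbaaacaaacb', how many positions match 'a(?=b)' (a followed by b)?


Lookahead 'a(?=b)' matches 'a' only when followed by 'b'.
String: 'aaabbbbbaaacaaacb'
Checking each position where char is 'a':
  pos 0: 'a' -> no (next='a')
  pos 1: 'a' -> no (next='a')
  pos 2: 'a' -> MATCH (next='b')
  pos 8: 'a' -> no (next='a')
  pos 9: 'a' -> no (next='a')
  pos 10: 'a' -> no (next='c')
  pos 12: 'a' -> no (next='a')
  pos 13: 'a' -> no (next='a')
  pos 14: 'a' -> no (next='c')
Matching positions: [2]
Count: 1

1


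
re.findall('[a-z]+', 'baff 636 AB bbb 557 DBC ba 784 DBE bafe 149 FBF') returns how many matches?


Pattern '[a-z]+' finds one or more lowercase letters.
Text: 'baff 636 AB bbb 557 DBC ba 784 DBE bafe 149 FBF'
Scanning for matches:
  Match 1: 'baff'
  Match 2: 'bbb'
  Match 3: 'ba'
  Match 4: 'bafe'
Total matches: 4

4


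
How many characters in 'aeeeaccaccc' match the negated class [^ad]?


Negated class [^ad] matches any char NOT in {a, d}
Scanning 'aeeeaccaccc':
  pos 0: 'a' -> no (excluded)
  pos 1: 'e' -> MATCH
  pos 2: 'e' -> MATCH
  pos 3: 'e' -> MATCH
  pos 4: 'a' -> no (excluded)
  pos 5: 'c' -> MATCH
  pos 6: 'c' -> MATCH
  pos 7: 'a' -> no (excluded)
  pos 8: 'c' -> MATCH
  pos 9: 'c' -> MATCH
  pos 10: 'c' -> MATCH
Total matches: 8

8


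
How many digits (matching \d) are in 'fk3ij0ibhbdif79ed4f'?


\d matches any digit 0-9.
Scanning 'fk3ij0ibhbdif79ed4f':
  pos 2: '3' -> DIGIT
  pos 5: '0' -> DIGIT
  pos 13: '7' -> DIGIT
  pos 14: '9' -> DIGIT
  pos 17: '4' -> DIGIT
Digits found: ['3', '0', '7', '9', '4']
Total: 5

5


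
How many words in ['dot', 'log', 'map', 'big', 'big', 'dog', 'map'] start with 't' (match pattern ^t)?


Pattern ^t anchors to start of word. Check which words begin with 't':
  'dot' -> no
  'log' -> no
  'map' -> no
  'big' -> no
  'big' -> no
  'dog' -> no
  'map' -> no
Matching words: []
Count: 0

0


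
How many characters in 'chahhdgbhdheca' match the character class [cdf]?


Character class [cdf] matches any of: {c, d, f}
Scanning string 'chahhdgbhdheca' character by character:
  pos 0: 'c' -> MATCH
  pos 1: 'h' -> no
  pos 2: 'a' -> no
  pos 3: 'h' -> no
  pos 4: 'h' -> no
  pos 5: 'd' -> MATCH
  pos 6: 'g' -> no
  pos 7: 'b' -> no
  pos 8: 'h' -> no
  pos 9: 'd' -> MATCH
  pos 10: 'h' -> no
  pos 11: 'e' -> no
  pos 12: 'c' -> MATCH
  pos 13: 'a' -> no
Total matches: 4

4


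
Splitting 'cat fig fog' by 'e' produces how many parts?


Splitting by 'e' breaks the string at each occurrence of the separator.
Text: 'cat fig fog'
Parts after split:
  Part 1: 'cat fig fog'
Total parts: 1

1


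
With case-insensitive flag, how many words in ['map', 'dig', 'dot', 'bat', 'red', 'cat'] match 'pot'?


Case-insensitive matching: compare each word's lowercase form to 'pot'.
  'map' -> lower='map' -> no
  'dig' -> lower='dig' -> no
  'dot' -> lower='dot' -> no
  'bat' -> lower='bat' -> no
  'red' -> lower='red' -> no
  'cat' -> lower='cat' -> no
Matches: []
Count: 0

0


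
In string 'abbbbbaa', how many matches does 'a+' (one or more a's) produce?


Pattern 'a+' matches one or more consecutive a's.
String: 'abbbbbaa'
Scanning for runs of a:
  Match 1: 'a' (length 1)
  Match 2: 'aa' (length 2)
Total matches: 2

2


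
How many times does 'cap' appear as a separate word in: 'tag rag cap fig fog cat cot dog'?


Scanning each word for exact match 'cap':
  Word 1: 'tag' -> no
  Word 2: 'rag' -> no
  Word 3: 'cap' -> MATCH
  Word 4: 'fig' -> no
  Word 5: 'fog' -> no
  Word 6: 'cat' -> no
  Word 7: 'cot' -> no
  Word 8: 'dog' -> no
Total matches: 1

1


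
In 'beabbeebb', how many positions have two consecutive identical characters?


Looking for consecutive identical characters in 'beabbeebb':
  pos 0-1: 'b' vs 'e' -> different
  pos 1-2: 'e' vs 'a' -> different
  pos 2-3: 'a' vs 'b' -> different
  pos 3-4: 'b' vs 'b' -> MATCH ('bb')
  pos 4-5: 'b' vs 'e' -> different
  pos 5-6: 'e' vs 'e' -> MATCH ('ee')
  pos 6-7: 'e' vs 'b' -> different
  pos 7-8: 'b' vs 'b' -> MATCH ('bb')
Consecutive identical pairs: ['bb', 'ee', 'bb']
Count: 3

3


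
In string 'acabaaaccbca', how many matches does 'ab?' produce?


Pattern 'ab?' matches 'a' optionally followed by 'b'.
String: 'acabaaaccbca'
Scanning left to right for 'a' then checking next char:
  Match 1: 'a' (a not followed by b)
  Match 2: 'ab' (a followed by b)
  Match 3: 'a' (a not followed by b)
  Match 4: 'a' (a not followed by b)
  Match 5: 'a' (a not followed by b)
  Match 6: 'a' (a not followed by b)
Total matches: 6

6


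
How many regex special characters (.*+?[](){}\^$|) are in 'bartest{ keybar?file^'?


Regex special characters are: . * + ? [ ] ( ) { } \ ^ $ |
Scanning 'bartest{ keybar?file^':
  pos 7: '{' -> SPECIAL
  pos 15: '?' -> SPECIAL
  pos 20: '^' -> SPECIAL
Special chars found: ['{', '?', '^']
Total: 3

3


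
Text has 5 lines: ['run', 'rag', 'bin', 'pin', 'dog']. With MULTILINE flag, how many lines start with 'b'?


With MULTILINE flag, ^ matches the start of each line.
Lines: ['run', 'rag', 'bin', 'pin', 'dog']
Checking which lines start with 'b':
  Line 1: 'run' -> no
  Line 2: 'rag' -> no
  Line 3: 'bin' -> MATCH
  Line 4: 'pin' -> no
  Line 5: 'dog' -> no
Matching lines: ['bin']
Count: 1

1


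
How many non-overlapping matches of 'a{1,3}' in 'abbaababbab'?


Pattern 'a{1,3}' matches between 1 and 3 consecutive a's (greedy).
String: 'abbaababbab'
Finding runs of a's and applying greedy matching:
  Run at pos 0: 'a' (length 1)
  Run at pos 3: 'aa' (length 2)
  Run at pos 6: 'a' (length 1)
  Run at pos 9: 'a' (length 1)
Matches: ['a', 'aa', 'a', 'a']
Count: 4

4


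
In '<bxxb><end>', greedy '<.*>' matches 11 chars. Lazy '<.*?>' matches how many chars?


Greedy '<.*>' tries to match as MUCH as possible.
Lazy '<.*?>' tries to match as LITTLE as possible.

String: '<bxxb><end>'
Greedy '<.*>' starts at first '<' and extends to the LAST '>': '<bxxb><end>' (11 chars)
Lazy '<.*?>' starts at first '<' and stops at the FIRST '>': '<bxxb>' (6 chars)

6


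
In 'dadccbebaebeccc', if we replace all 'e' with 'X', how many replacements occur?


re.sub('e', 'X', text) replaces every occurrence of 'e' with 'X'.
Text: 'dadccbebaebeccc'
Scanning for 'e':
  pos 6: 'e' -> replacement #1
  pos 9: 'e' -> replacement #2
  pos 11: 'e' -> replacement #3
Total replacements: 3

3


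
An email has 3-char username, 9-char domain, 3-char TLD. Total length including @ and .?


An email address has format: username@domain.tld
Username length: 3
'@' character: 1
Domain length: 9
'.' character: 1
TLD length: 3
Total = 3 + 1 + 9 + 1 + 3 = 17

17


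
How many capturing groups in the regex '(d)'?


To count capturing groups, count each '(' that starts a group.
Pattern: '(d)'
Walking through the pattern:
  Position 0: '(' -> group #1
Total capturing groups: 1

1


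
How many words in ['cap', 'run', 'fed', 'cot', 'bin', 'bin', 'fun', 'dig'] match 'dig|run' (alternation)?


Alternation 'dig|run' matches either 'dig' or 'run'.
Checking each word:
  'cap' -> no
  'run' -> MATCH
  'fed' -> no
  'cot' -> no
  'bin' -> no
  'bin' -> no
  'fun' -> no
  'dig' -> MATCH
Matches: ['run', 'dig']
Count: 2

2


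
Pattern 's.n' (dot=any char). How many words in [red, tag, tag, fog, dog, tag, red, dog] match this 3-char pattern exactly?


Pattern 's.n' means: starts with 's', any single char, ends with 'n'.
Checking each word (must be exactly 3 chars):
  'red' (len=3): no
  'tag' (len=3): no
  'tag' (len=3): no
  'fog' (len=3): no
  'dog' (len=3): no
  'tag' (len=3): no
  'red' (len=3): no
  'dog' (len=3): no
Matching words: []
Total: 0

0


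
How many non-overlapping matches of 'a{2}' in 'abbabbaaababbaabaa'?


Pattern 'a{2}' matches exactly 2 consecutive a's (greedy, non-overlapping).
String: 'abbabbaaababbaabaa'
Scanning for runs of a's:
  Run at pos 0: 'a' (length 1) -> 0 match(es)
  Run at pos 3: 'a' (length 1) -> 0 match(es)
  Run at pos 6: 'aaa' (length 3) -> 1 match(es)
  Run at pos 10: 'a' (length 1) -> 0 match(es)
  Run at pos 13: 'aa' (length 2) -> 1 match(es)
  Run at pos 16: 'aa' (length 2) -> 1 match(es)
Matches found: ['aa', 'aa', 'aa']
Total: 3

3


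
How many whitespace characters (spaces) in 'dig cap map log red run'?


\s matches whitespace characters (spaces, tabs, etc.).
Text: 'dig cap map log red run'
This text has 6 words separated by spaces.
Number of spaces = number of words - 1 = 6 - 1 = 5

5


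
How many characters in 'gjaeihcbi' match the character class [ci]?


Character class [ci] matches any of: {c, i}
Scanning string 'gjaeihcbi' character by character:
  pos 0: 'g' -> no
  pos 1: 'j' -> no
  pos 2: 'a' -> no
  pos 3: 'e' -> no
  pos 4: 'i' -> MATCH
  pos 5: 'h' -> no
  pos 6: 'c' -> MATCH
  pos 7: 'b' -> no
  pos 8: 'i' -> MATCH
Total matches: 3

3


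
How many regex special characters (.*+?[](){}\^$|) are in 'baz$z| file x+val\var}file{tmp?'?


Regex special characters are: . * + ? [ ] ( ) { } \ ^ $ |
Scanning 'baz$z| file x+val\var}file{tmp?':
  pos 3: '$' -> SPECIAL
  pos 5: '|' -> SPECIAL
  pos 13: '+' -> SPECIAL
  pos 17: '\' -> SPECIAL
  pos 21: '}' -> SPECIAL
  pos 26: '{' -> SPECIAL
  pos 30: '?' -> SPECIAL
Special chars found: ['$', '|', '+', '\\', '}', '{', '?']
Total: 7

7


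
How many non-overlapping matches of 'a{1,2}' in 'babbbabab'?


Pattern 'a{1,2}' matches between 1 and 2 consecutive a's (greedy).
String: 'babbbabab'
Finding runs of a's and applying greedy matching:
  Run at pos 1: 'a' (length 1)
  Run at pos 5: 'a' (length 1)
  Run at pos 7: 'a' (length 1)
Matches: ['a', 'a', 'a']
Count: 3

3


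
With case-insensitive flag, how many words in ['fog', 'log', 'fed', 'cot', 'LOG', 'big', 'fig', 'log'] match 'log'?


Case-insensitive matching: compare each word's lowercase form to 'log'.
  'fog' -> lower='fog' -> no
  'log' -> lower='log' -> MATCH
  'fed' -> lower='fed' -> no
  'cot' -> lower='cot' -> no
  'LOG' -> lower='log' -> MATCH
  'big' -> lower='big' -> no
  'fig' -> lower='fig' -> no
  'log' -> lower='log' -> MATCH
Matches: ['log', 'LOG', 'log']
Count: 3

3


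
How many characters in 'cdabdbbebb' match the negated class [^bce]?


Negated class [^bce] matches any char NOT in {b, c, e}
Scanning 'cdabdbbebb':
  pos 0: 'c' -> no (excluded)
  pos 1: 'd' -> MATCH
  pos 2: 'a' -> MATCH
  pos 3: 'b' -> no (excluded)
  pos 4: 'd' -> MATCH
  pos 5: 'b' -> no (excluded)
  pos 6: 'b' -> no (excluded)
  pos 7: 'e' -> no (excluded)
  pos 8: 'b' -> no (excluded)
  pos 9: 'b' -> no (excluded)
Total matches: 3

3


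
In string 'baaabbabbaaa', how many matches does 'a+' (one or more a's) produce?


Pattern 'a+' matches one or more consecutive a's.
String: 'baaabbabbaaa'
Scanning for runs of a:
  Match 1: 'aaa' (length 3)
  Match 2: 'a' (length 1)
  Match 3: 'aaa' (length 3)
Total matches: 3

3


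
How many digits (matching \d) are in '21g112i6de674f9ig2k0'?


\d matches any digit 0-9.
Scanning '21g112i6de674f9ig2k0':
  pos 0: '2' -> DIGIT
  pos 1: '1' -> DIGIT
  pos 3: '1' -> DIGIT
  pos 4: '1' -> DIGIT
  pos 5: '2' -> DIGIT
  pos 7: '6' -> DIGIT
  pos 10: '6' -> DIGIT
  pos 11: '7' -> DIGIT
  pos 12: '4' -> DIGIT
  pos 14: '9' -> DIGIT
  pos 17: '2' -> DIGIT
  pos 19: '0' -> DIGIT
Digits found: ['2', '1', '1', '1', '2', '6', '6', '7', '4', '9', '2', '0']
Total: 12

12


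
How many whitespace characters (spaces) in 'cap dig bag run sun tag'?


\s matches whitespace characters (spaces, tabs, etc.).
Text: 'cap dig bag run sun tag'
This text has 6 words separated by spaces.
Number of spaces = number of words - 1 = 6 - 1 = 5

5


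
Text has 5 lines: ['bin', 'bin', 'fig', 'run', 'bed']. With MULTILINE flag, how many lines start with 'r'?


With MULTILINE flag, ^ matches the start of each line.
Lines: ['bin', 'bin', 'fig', 'run', 'bed']
Checking which lines start with 'r':
  Line 1: 'bin' -> no
  Line 2: 'bin' -> no
  Line 3: 'fig' -> no
  Line 4: 'run' -> MATCH
  Line 5: 'bed' -> no
Matching lines: ['run']
Count: 1

1


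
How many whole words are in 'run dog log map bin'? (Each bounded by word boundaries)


Word boundaries (\b) mark the start/end of each word.
Text: 'run dog log map bin'
Splitting by whitespace:
  Word 1: 'run'
  Word 2: 'dog'
  Word 3: 'log'
  Word 4: 'map'
  Word 5: 'bin'
Total whole words: 5

5


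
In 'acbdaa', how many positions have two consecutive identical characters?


Looking for consecutive identical characters in 'acbdaa':
  pos 0-1: 'a' vs 'c' -> different
  pos 1-2: 'c' vs 'b' -> different
  pos 2-3: 'b' vs 'd' -> different
  pos 3-4: 'd' vs 'a' -> different
  pos 4-5: 'a' vs 'a' -> MATCH ('aa')
Consecutive identical pairs: ['aa']
Count: 1

1


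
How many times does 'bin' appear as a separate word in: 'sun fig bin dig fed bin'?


Scanning each word for exact match 'bin':
  Word 1: 'sun' -> no
  Word 2: 'fig' -> no
  Word 3: 'bin' -> MATCH
  Word 4: 'dig' -> no
  Word 5: 'fed' -> no
  Word 6: 'bin' -> MATCH
Total matches: 2

2
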